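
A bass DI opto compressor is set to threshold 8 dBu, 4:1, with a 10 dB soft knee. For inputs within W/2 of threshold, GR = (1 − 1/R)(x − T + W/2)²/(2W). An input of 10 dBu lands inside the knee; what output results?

8.1625 dBu

x − T + W/2 = 10 − 8 + 5 = 7.
GR = (1 − 1/4) × 7² / 20 = 0.75 × 49 / 20 = 1.8375 dB.
Output = 10 − 1.8375 = 8.1625 dBu.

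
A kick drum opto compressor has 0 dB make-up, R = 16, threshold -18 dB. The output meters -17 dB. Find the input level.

-2 dB

The compressed level sits -17 − (-18) = 1 dB over threshold.
Before 16:1 compression the overshoot was 1 × 16 = 16 dB, so input = -18 + 16 = -2 dB.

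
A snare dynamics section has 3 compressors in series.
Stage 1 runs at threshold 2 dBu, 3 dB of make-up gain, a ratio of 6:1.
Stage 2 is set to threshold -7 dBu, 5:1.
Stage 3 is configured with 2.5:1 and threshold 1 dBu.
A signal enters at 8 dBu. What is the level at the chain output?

Stage 1: 6 dB above 2 dBu, reduced 6:1 to 1 dB above → 3 dBu; +3 dB make-up → 6 dBu.
Stage 2: overshoot 13 dB → 13/5 = 2.6 dB → -4.4 dBu.
Stage 3: below threshold (-4.4 ≤ 1); passes unchanged; output -4.4 dBu.

-4.4 dBu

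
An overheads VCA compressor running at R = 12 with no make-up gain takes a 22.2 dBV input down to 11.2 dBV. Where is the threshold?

Let T be the threshold. Output overshoot = (input overshoot)/R, so 11.2 − T = (22.2 − T)/12.
12·(11.2 − T) = 22.2 − T → 11·T = 134.4 − 22.2 = 112.2.
T = 112.2/11 = 10.2 dBV.

10.2 dBV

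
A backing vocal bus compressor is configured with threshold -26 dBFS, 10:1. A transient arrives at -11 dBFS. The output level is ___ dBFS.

The input is 15 dB above the -26 dBFS threshold.
10:1 compression reduces that to 15/10 = 1.5 dB over.
So the level is -26 + 1.5 = -24.5 dBFS.

-24.5 dBFS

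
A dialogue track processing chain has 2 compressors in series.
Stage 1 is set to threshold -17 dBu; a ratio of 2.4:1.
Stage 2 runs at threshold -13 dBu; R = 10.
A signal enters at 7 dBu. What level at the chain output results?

Stage 1: 24 dB above -17 dBu, reduced 2.4:1 to 10 dB above → -7 dBu.
Stage 2: 6 dB above -13 dBu, reduced 10:1 to 0.6 dB above → -12.4 dBu.

-12.4 dBu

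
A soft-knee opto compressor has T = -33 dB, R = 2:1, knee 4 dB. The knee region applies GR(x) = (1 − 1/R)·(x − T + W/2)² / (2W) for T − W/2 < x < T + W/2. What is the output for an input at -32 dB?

x − T + W/2 = -32 − (-33) + 2 = 3.
GR = (1 − 1/2) × 3² / 8 = 0.5 × 9 / 8 = 0.5625 dB.
Output = -32 − 0.5625 = -32.5625 dB.

-32.5625 dB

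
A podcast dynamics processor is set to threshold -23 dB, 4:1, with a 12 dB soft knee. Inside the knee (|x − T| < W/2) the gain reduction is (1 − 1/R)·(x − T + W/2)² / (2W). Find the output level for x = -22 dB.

-23.53125 dB

x − T + W/2 = -22 − (-23) + 6 = 7.
GR = (1 − 1/4) × 7² / 24 = 0.75 × 49 / 24 = 1.53125 dB.
Output = -22 − 1.53125 = -23.53125 dB.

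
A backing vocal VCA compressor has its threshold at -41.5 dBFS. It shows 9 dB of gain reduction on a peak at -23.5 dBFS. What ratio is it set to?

Input overshoot = -23.5 − (-41.5) = 18 dB.
Output overshoot = 18 − 9 = 9 dB.
Ratio = input overshoot / output overshoot = 18 / 9 = 2.

2:1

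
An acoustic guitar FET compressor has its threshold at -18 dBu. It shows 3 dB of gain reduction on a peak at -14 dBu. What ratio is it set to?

4:1

Input overshoot = -14 − (-18) = 4 dB.
Output overshoot = 4 − 3 = 1 dB.
Ratio = input overshoot / output overshoot = 4 / 1 = 4.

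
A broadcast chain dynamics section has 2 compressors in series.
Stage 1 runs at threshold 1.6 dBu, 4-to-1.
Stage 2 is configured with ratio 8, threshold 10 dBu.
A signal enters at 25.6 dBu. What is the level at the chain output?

Stage 1: overshoot 24 dB → 24/4 = 6 dB → 7.6 dBu.
Stage 2: 7.6 dBu ≤ 10 dBu, so stage 2 doesn't engage; output 7.6 dBu.

7.6 dBu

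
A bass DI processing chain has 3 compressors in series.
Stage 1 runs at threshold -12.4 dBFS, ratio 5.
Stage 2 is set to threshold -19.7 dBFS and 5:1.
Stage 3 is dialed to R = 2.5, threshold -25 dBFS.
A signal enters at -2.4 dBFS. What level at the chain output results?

Stage 1: 10 dB above -12.4 dBFS, reduced 5:1 to 2 dB above → -10.4 dBFS.
Stage 2: overshoot 9.3 dB → 9.3/5 = 1.86 dB → -17.84 dBFS.
Stage 3: -17.84 dBFS is 7.16 dB over -25 dBFS; at 2.5:1 that becomes 2.864 dB over, giving -22.136 dBFS.

-22.136 dBFS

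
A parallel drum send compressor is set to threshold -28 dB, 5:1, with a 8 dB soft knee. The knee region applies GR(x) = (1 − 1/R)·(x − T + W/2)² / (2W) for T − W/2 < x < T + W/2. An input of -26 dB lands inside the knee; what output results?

x − T + W/2 = -26 − (-28) + 4 = 6.
GR = (1 − 1/5) × 6² / 16 = 0.8 × 36 / 16 = 1.8 dB.
Output = -26 − 1.8 = -27.8 dB.

-27.8 dB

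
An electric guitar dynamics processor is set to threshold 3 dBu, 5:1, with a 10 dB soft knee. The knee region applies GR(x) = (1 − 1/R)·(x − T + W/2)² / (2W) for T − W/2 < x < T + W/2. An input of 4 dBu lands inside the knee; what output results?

x − T + W/2 = 4 − 3 + 5 = 6.
GR = (1 − 1/5) × 6² / 20 = 0.8 × 36 / 20 = 1.44 dB.
Output = 4 − 1.44 = 2.56 dBu.

2.56 dBu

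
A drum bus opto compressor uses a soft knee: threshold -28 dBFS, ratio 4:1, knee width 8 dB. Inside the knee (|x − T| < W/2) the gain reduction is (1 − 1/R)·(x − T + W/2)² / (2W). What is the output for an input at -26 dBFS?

x − T + W/2 = -26 − (-28) + 4 = 6.
GR = (1 − 1/4) × 6² / 16 = 0.75 × 36 / 16 = 1.6875 dB.
Output = -26 − 1.6875 = -27.6875 dBFS.

-27.6875 dBFS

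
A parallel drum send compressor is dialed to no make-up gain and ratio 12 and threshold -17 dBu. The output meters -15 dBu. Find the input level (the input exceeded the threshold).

7 dBu

The compressed level sits -15 − (-17) = 2 dB over threshold.
Undo the ratio: input overshoot = 2 × 12 = 24 dB, giving input = 7 dBu.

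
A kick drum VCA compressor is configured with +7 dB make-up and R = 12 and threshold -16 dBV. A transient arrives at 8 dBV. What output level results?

-7 dBV

8 dBV sits 24 dB over threshold.
12:1 compression reduces that to 24/12 = 2 dB over.
Output = -16 + 2 = -14 dBV; make-up adds 7 dB, giving -7 dBV.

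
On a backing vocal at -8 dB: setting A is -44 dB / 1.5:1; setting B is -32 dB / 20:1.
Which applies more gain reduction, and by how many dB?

A: GR = 36 − 36/1.5 = 12 dB.
B: GR = 24 − 24/20 = 22.8 dB.
B reduces 10.8 dB more.

B, by 10.8 dB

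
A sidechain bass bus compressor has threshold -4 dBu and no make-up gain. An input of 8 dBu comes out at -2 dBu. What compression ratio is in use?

Input overshoot = 8 − (-4) = 12 dB; output overshoot = -2 − (-4) = 2 dB.
Ratio = 12 / 2 = 6.

6:1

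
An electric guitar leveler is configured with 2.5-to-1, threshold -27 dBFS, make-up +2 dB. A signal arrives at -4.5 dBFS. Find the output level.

Overshoot: -4.5 − (-27) = 22.5 dB.
The 22.5 dB excess becomes 9 dB after 2.5:1 reduction.
So the level is -27 + 9 = -18 dBFS; make-up adds 2 dB, giving -16 dBFS.

-16 dBFS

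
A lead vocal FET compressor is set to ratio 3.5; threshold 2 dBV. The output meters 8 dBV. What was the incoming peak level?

23 dBV

Post-compression overshoot = 8 − 2 = 6 dB.
Before 3.5:1 compression the overshoot was 6 × 3.5 = 21 dB, so input = 2 + 21 = 23 dBV.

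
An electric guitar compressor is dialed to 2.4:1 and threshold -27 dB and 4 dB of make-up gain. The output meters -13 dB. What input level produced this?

-3 dB

Remove make-up: -13 − 4 = -17 dB.
Post-compression overshoot = -17 − (-27) = 10 dB.
Before 2.4:1 compression the overshoot was 10 × 2.4 = 24 dB, so input = -27 + 24 = -3 dB.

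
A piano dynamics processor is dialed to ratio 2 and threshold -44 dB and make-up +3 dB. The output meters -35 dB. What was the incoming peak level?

-32 dB

Remove make-up: -35 − 3 = -38 dB.
The compressed level sits -38 − (-44) = 6 dB over threshold.
Before 2:1 compression the overshoot was 6 × 2 = 12 dB, so input = -44 + 12 = -32 dB.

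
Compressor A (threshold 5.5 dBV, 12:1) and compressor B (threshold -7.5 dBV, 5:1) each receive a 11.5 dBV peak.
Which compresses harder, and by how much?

A: overshoot 6 dB → output overshoot 0.5 dB → GR 5.5 dB.
B: overshoot 19 dB → output overshoot 3.8 dB → GR 15.2 dB.
Difference: 9.7 dB in favour of B.

B, by 9.7 dB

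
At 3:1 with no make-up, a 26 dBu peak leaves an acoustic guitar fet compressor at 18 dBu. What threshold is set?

Let T be the threshold. Output overshoot = (input overshoot)/R, so 18 − T = (26 − T)/3.
3·(18 − T) = 26 − T → 2·T = 54 − 26 = 28.
T = 28/2 = 14 dBu.

14 dBu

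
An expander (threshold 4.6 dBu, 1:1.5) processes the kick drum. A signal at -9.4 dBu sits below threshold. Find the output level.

-16.4 dBu

Below threshold, a 1:1.5 expander applies gain = (1.5−1)×(T − x) of attenuation.
(1.5−1) × 14 = 7 dB, so output = -9.4 − 7 = -16.4 dBu.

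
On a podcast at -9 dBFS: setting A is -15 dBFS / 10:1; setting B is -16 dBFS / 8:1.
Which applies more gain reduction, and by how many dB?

A: GR = 6 − 6/10 = 5.4 dB.
B: GR = 7 − 7/8 = 6.125 dB.
Difference: 0.725 dB in favour of B.

B, by 0.725 dB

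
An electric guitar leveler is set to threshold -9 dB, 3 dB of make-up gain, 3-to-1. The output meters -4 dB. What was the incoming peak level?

-3 dB

Before make-up, the level was -4 − 3 = -7 dB.
That's 2 dB above the -9 dB threshold.
Input overshoot = R × output overshoot = 6 dB → input = -9 + 6 = -3 dB.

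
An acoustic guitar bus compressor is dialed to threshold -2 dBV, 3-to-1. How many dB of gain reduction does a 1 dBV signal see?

Overshoot = 1 − (-2) = 3 dB.
After 3:1 compression the overshoot becomes 3/3 = 1 dB.
Gain reduction = 3 − 1 = 2 dB.

2 dB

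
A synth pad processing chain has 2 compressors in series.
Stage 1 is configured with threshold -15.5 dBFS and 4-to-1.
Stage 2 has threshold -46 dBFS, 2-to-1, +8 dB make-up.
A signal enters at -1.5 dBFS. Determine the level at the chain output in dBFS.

-21 dBFS

Stage 1: -1.5 dBFS is 14 dB over -15.5 dBFS; at 4:1 that becomes 3.5 dB over, giving -12 dBFS.
Stage 2: overshoot 34 dB → 34/2 = 17 dB → -29 dBFS; +8 dB make-up → -21 dBFS.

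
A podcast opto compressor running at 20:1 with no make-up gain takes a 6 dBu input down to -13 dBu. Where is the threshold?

-14 dBu

Input is 20 dB above T (since output overshoot × R = input overshoot: (-13 − T)·20 = 6 − T gives T = -14 dBu).
Check: -14 + (6 − (-14))/20 = -14 + 1 = -13 dBu. ✓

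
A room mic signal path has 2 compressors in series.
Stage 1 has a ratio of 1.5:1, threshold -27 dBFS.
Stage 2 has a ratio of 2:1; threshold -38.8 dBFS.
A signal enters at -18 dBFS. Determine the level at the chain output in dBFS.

Stage 1: 9 dB above -27 dBFS, reduced 1.5:1 to 6 dB above → -21 dBFS.
Stage 2: overshoot 17.8 dB → 17.8/2 = 8.9 dB → -29.9 dBFS.

-29.9 dBFS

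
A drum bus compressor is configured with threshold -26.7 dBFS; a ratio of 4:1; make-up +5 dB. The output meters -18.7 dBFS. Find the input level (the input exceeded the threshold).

Remove make-up: -18.7 − 5 = -23.7 dBFS.
That's 3 dB above the -26.7 dBFS threshold.
Undo the ratio: input overshoot = 3 × 4 = 12 dB, giving input = -14.7 dBFS.

-14.7 dBFS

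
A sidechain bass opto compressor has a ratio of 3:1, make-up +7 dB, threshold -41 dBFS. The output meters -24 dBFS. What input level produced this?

-11 dBFS

Remove make-up: -24 − 7 = -31 dBFS.
The compressed level sits -31 − (-41) = 10 dB over threshold.
Before 3:1 compression the overshoot was 10 × 3 = 30 dB, so input = -41 + 30 = -11 dBFS.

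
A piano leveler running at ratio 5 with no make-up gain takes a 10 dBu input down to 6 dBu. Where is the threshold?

5 dBu

Input is 5 dB above T (since output overshoot × R = input overshoot: (6 − T)·5 = 10 − T gives T = 5 dBu).
Check: 5 + (10 − 5)/5 = 5 + 1 = 6 dBu. ✓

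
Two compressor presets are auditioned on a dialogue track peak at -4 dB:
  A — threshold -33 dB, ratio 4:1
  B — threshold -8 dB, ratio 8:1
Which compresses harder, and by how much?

A: overshoot 29 dB → output overshoot 7.25 dB → GR 21.75 dB.
B: overshoot 4 dB → output overshoot 0.5 dB → GR 3.5 dB.
A applies 18.25 dB more gain reduction.

A, by 18.25 dB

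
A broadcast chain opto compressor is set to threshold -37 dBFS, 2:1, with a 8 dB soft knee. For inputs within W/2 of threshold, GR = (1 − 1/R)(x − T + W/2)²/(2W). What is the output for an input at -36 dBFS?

-36.78125 dBFS

x − T + W/2 = -36 − (-37) + 4 = 5.
GR = (1 − 1/2) × 5² / 16 = 0.5 × 25 / 16 = 0.78125 dB.
Output = -36 − 0.78125 = -36.78125 dBFS.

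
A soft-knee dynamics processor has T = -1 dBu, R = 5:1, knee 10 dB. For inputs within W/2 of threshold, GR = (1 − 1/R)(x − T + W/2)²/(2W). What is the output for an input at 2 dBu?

x − T + W/2 = 2 − (-1) + 5 = 8.
GR = (1 − 1/5) × 8² / 20 = 0.8 × 64 / 20 = 2.56 dB.
Output = 2 − 2.56 = -0.56 dBu.

-0.56 dBu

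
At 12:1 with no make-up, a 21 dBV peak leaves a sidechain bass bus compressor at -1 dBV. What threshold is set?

Let T be the threshold. Output overshoot = (input overshoot)/R, so -1 − T = (21 − T)/12.
12·(-1 − T) = 21 − T → 11·T = -12 − 21 = -33.
T = -33/11 = -3 dBV.

-3 dBV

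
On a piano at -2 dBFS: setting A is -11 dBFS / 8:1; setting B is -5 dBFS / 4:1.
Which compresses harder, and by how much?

A: 9 dB over, compressed to 1.125 dB over, so 7.875 dB of GR.
B: 3 dB over, compressed to 0.75 dB over, so 2.25 dB of GR.
A reduces 5.625 dB more.

A, by 5.625 dB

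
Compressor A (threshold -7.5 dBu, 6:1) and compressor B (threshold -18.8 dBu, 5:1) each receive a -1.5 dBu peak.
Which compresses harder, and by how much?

B, by 8.84 dB

A: GR = 6 − 6/6 = 5 dB.
B: GR = 17.3 − 17.3/5 = 13.84 dB.
B reduces 8.84 dB more.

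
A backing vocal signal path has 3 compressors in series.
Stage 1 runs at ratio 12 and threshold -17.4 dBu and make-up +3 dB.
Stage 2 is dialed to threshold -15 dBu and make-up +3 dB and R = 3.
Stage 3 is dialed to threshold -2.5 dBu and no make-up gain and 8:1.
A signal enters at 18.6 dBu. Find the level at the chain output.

-10.8 dBu

Stage 1: overshoot 36 dB → 36/12 = 3 dB → -14.4 dBu; +3 dB make-up → -11.4 dBu.
Stage 2: overshoot 3.6 dB → 3.6/3 = 1.2 dB → -13.8 dBu; +3 dB make-up → -10.8 dBu.
Stage 3: below threshold (-10.8 ≤ -2.5); passes unchanged; output -10.8 dBu.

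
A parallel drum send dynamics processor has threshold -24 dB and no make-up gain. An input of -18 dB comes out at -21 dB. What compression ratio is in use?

2:1

Input overshoot = -18 − (-24) = 6 dB; output overshoot = -21 − (-24) = 3 dB.
Ratio = 6 / 3 = 2.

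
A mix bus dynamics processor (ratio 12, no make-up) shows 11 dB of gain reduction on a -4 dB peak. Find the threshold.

-16 dB

Let T be the threshold. Output overshoot = (input overshoot)/R, so -15 − T = (-4 − T)/12.
12·(-15 − T) = -4 − T → 11·T = -180 − (-4) = -176.
T = -176/11 = -16 dB.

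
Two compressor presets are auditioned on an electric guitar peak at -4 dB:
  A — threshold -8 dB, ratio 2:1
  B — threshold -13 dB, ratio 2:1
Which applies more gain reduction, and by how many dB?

A: GR = 4 − 4/2 = 2 dB.
B: GR = 9 − 9/2 = 4.5 dB.
B reduces 2.5 dB more.

B, by 2.5 dB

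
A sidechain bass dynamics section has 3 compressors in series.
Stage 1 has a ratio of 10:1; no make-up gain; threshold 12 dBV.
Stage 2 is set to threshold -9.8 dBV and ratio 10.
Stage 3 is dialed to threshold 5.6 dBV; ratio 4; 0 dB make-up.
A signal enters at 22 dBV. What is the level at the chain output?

-7.52 dBV

Stage 1: 10 dB above 12 dBV, reduced 10:1 to 1 dB above → 13 dBV.
Stage 2: 22.8 dB above -9.8 dBV, reduced 10:1 to 2.28 dB above → -7.52 dBV.
Stage 3: -7.52 dBV is at or below the 5.6 dBV threshold — no compression; output -7.52 dBV.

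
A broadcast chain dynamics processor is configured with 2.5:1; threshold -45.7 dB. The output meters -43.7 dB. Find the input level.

Post-compression overshoot = -43.7 − (-45.7) = 2 dB.
Input overshoot = R × output overshoot = 5 dB → input = -45.7 + 5 = -40.7 dB.

-40.7 dB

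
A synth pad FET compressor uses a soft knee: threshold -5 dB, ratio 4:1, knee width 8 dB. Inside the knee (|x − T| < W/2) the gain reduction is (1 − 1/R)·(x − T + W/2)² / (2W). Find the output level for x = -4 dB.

x − T + W/2 = -4 − (-5) + 4 = 5.
GR = (1 − 1/4) × 5² / 16 = 0.75 × 25 / 16 = 1.171875 dB.
Output = -4 − 1.171875 = -5.171875 dB.

-5.171875 dB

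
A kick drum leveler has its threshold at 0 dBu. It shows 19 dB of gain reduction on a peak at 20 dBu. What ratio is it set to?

Input overshoot = 20 − 0 = 20 dB.
Output overshoot = 20 − 19 = 1 dB.
Ratio = input overshoot / output overshoot = 20 / 1 = 20.

20:1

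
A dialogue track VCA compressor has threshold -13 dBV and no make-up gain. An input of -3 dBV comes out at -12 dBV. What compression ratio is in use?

10:1

Input overshoot = -3 − (-13) = 10 dB; output overshoot = -12 − (-13) = 1 dB.
Ratio = 10 / 1 = 10.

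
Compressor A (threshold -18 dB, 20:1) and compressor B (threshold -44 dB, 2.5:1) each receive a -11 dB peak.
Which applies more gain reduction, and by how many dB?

A: 7 dB over, compressed to 0.35 dB over, so 6.65 dB of GR.
B: 33 dB over, compressed to 13.2 dB over, so 19.8 dB of GR.
Difference: 13.15 dB in favour of B.

B, by 13.15 dB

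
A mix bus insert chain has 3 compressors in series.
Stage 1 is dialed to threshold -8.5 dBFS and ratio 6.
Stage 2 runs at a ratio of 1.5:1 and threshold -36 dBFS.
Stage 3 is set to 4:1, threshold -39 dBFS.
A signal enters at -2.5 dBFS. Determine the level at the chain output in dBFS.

Stage 1: 6 dB above -8.5 dBFS, reduced 6:1 to 1 dB above → -7.5 dBFS.
Stage 2: 28.5 dB above -36 dBFS, reduced 1.5:1 to 19 dB above → -17 dBFS.
Stage 3: overshoot 22 dB → 22/4 = 5.5 dB → -33.5 dBFS.

-33.5 dBFS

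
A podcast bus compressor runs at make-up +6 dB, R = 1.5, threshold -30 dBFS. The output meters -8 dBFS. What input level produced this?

Stripping the +6 dB make-up gives -14 dBFS at the gain stage.
Post-compression overshoot = -14 − (-30) = 16 dB.
Undo the ratio: input overshoot = 16 × 1.5 = 24 dB, giving input = -6 dBFS.

-6 dBFS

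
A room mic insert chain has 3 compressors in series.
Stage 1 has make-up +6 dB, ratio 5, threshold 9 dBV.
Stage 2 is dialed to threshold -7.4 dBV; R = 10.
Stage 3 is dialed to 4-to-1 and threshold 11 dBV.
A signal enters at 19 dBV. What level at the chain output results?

Stage 1: overshoot 10 dB → 10/5 = 2 dB → 11 dBV; +6 dB make-up → 17 dBV.
Stage 2: overshoot 24.4 dB → 24.4/10 = 2.44 dB → -4.96 dBV.
Stage 3: -4.96 dBV ≤ 11 dBV, so stage 3 doesn't engage; output -4.96 dBV.

-4.96 dBV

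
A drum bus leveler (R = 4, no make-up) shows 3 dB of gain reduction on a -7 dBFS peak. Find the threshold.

Gain reduction = -7 − (-10) = 3 dB; output overshoot = GR / (R − 1) = 3 / 3 = 1 dB.
Threshold = output − output overshoot = -10 − 1 = -11 dBFS.

-11 dBFS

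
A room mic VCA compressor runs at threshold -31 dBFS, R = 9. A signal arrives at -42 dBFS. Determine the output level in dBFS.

-42 dBFS

-42 dBFS is 11 dB below the -31 dBFS threshold, so no gain reduction is applied.
Output = input = -42 dBFS.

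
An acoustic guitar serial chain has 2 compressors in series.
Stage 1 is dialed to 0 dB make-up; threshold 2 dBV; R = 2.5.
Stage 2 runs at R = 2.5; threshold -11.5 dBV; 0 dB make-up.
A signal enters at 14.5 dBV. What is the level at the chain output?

-4.1 dBV

Stage 1: 14.5 dBV is 12.5 dB over 2 dBV; at 2.5:1 that becomes 5 dB over, giving 7 dBV.
Stage 2: 18.5 dB above -11.5 dBV, reduced 2.5:1 to 7.4 dB above → -4.1 dBV.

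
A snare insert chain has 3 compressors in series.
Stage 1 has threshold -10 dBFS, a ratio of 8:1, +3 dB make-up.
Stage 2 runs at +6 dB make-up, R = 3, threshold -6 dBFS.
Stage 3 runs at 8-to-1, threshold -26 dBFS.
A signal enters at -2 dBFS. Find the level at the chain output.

Stage 1: 8 dB above -10 dBFS, reduced 8:1 to 1 dB above → -9 dBFS; +3 dB make-up → -6 dBFS.
Stage 2: -6 dBFS is at or below the -6 dBFS threshold — no compression; make-up brings it to 0 dBFS.
Stage 3: 26 dB above -26 dBFS, reduced 8:1 to 3.25 dB above → -22.75 dBFS.

-22.75 dBFS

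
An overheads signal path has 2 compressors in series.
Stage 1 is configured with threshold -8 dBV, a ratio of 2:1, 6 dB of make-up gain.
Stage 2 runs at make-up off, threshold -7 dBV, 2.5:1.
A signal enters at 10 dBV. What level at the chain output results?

-1.4 dBV

Stage 1: overshoot 18 dB → 18/2 = 9 dB → 1 dBV; +6 dB make-up → 7 dBV.
Stage 2: overshoot 14 dB → 14/2.5 = 5.6 dB → -1.4 dBV.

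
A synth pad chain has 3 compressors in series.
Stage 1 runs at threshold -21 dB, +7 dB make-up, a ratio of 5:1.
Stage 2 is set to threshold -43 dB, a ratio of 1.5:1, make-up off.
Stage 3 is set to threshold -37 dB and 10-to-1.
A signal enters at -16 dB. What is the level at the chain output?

Stage 1: overshoot 5 dB → 5/5 = 1 dB → -20 dB; +7 dB make-up → -13 dB.
Stage 2: 30 dB above -43 dB, reduced 1.5:1 to 20 dB above → -23 dB.
Stage 3: 14 dB above -37 dB, reduced 10:1 to 1.4 dB above → -35.6 dB.

-35.6 dB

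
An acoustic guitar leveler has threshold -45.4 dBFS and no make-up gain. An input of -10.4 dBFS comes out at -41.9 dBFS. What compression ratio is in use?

Input overshoot = -10.4 − (-45.4) = 35 dB; output overshoot = -41.9 − (-45.4) = 3.5 dB.
Ratio = 35 / 3.5 = 10.

10:1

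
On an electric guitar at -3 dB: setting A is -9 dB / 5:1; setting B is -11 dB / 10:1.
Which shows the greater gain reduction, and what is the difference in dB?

B, by 2.4 dB

A: 6 dB over, compressed to 1.2 dB over, so 4.8 dB of GR.
B: 8 dB over, compressed to 0.8 dB over, so 7.2 dB of GR.
B applies 2.4 dB more gain reduction.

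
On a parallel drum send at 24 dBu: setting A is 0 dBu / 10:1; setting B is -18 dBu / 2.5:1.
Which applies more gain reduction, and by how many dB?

A: overshoot 24 dB → output overshoot 2.4 dB → GR 21.6 dB.
B: overshoot 42 dB → output overshoot 16.8 dB → GR 25.2 dB.
B applies 3.6 dB more gain reduction.

B, by 3.6 dB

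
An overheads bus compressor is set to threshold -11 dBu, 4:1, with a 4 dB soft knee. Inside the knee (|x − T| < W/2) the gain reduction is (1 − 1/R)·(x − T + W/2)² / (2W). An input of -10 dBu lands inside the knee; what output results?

-10.84375 dBu

x − T + W/2 = -10 − (-11) + 2 = 3.
GR = (1 − 1/4) × 3² / 8 = 0.75 × 9 / 8 = 0.84375 dB.
Output = -10 − 0.84375 = -10.84375 dBu.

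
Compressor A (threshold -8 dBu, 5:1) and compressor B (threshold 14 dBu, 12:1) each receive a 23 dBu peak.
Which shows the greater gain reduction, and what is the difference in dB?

A, by 16.55 dB

A: overshoot 31 dB → output overshoot 6.2 dB → GR 24.8 dB.
B: overshoot 9 dB → output overshoot 0.75 dB → GR 8.25 dB.
A reduces 16.55 dB more.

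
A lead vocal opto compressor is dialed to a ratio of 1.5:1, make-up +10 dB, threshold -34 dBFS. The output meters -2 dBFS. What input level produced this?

Before make-up, the level was -2 − 10 = -12 dBFS.
The compressed level sits -12 − (-34) = 22 dB over threshold.
Input overshoot = R × output overshoot = 33 dB → input = -34 + 33 = -1 dBFS.

-1 dBFS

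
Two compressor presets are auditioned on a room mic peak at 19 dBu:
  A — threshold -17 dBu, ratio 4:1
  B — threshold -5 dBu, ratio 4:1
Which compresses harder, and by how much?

A, by 9 dB

A: GR = 36 − 36/4 = 27 dB.
B: GR = 24 − 24/4 = 18 dB.
A reduces 9 dB more.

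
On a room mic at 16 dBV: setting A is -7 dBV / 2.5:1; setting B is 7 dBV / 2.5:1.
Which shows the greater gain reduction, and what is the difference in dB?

A: 23 dB over, compressed to 9.2 dB over, so 13.8 dB of GR.
B: 9 dB over, compressed to 3.6 dB over, so 5.4 dB of GR.
Difference: 8.4 dB in favour of A.

A, by 8.4 dB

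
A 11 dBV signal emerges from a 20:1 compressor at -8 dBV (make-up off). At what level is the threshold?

Input is 20 dB above T (since output overshoot × R = input overshoot: (-8 − T)·20 = 11 − T gives T = -9 dBV).
Check: -9 + (11 − (-9))/20 = -9 + 1 = -8 dBV. ✓

-9 dBV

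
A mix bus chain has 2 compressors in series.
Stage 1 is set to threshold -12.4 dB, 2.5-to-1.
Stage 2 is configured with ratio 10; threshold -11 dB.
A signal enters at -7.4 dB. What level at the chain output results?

Stage 1: -7.4 dB is 5 dB over -12.4 dB; at 2.5:1 that becomes 2 dB over, giving -10.4 dB.
Stage 2: overshoot 0.6 dB → 0.6/10 = 0.06 dB → -10.94 dB.

-10.94 dB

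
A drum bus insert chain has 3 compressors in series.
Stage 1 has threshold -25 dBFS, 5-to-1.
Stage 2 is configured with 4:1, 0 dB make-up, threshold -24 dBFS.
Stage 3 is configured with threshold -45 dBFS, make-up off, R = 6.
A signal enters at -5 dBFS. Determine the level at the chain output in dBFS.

-41.375 dBFS

Stage 1: -5 dBFS is 20 dB over -25 dBFS; at 5:1 that becomes 4 dB over, giving -21 dBFS.
Stage 2: -21 dBFS is 3 dB over -24 dBFS; at 4:1 that becomes 0.75 dB over, giving -23.25 dBFS.
Stage 3: 21.75 dB above -45 dBFS, reduced 6:1 to 3.625 dB above → -41.375 dBFS.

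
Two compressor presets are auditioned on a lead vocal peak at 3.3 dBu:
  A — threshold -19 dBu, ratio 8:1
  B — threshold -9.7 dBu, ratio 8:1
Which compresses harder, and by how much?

A, by 8.1375 dB

A: overshoot 22.3 dB → output overshoot 2.7875 dB → GR 19.5125 dB.
B: overshoot 13 dB → output overshoot 1.625 dB → GR 11.375 dB.
Difference: 8.1375 dB in favour of A.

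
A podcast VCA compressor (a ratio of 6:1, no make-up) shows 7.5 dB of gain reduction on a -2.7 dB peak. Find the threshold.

-11.7 dB

Let T be the threshold. Output overshoot = (input overshoot)/R, so -10.2 − T = (-2.7 − T)/6.
6·(-10.2 − T) = -2.7 − T → 5·T = -61.2 − (-2.7) = -58.5.
T = -58.5/5 = -11.7 dB.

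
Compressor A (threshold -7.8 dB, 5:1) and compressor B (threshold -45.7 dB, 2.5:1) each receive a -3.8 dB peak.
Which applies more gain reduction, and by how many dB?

B, by 21.94 dB

A: 4 dB over, compressed to 0.8 dB over, so 3.2 dB of GR.
B: 41.9 dB over, compressed to 16.76 dB over, so 25.14 dB of GR.
Difference: 21.94 dB in favour of B.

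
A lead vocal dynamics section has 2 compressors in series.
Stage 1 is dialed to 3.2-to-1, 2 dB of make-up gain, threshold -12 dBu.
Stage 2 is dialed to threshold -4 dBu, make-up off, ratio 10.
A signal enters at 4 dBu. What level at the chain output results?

-5 dBu

Stage 1: 4 dBu is 16 dB over -12 dBu; at 3.2:1 that becomes 5 dB over, giving -7 dBu; +2 dB make-up → -5 dBu.
Stage 2: -5 dBu ≤ -4 dBu, so stage 2 doesn't engage; output -5 dBu.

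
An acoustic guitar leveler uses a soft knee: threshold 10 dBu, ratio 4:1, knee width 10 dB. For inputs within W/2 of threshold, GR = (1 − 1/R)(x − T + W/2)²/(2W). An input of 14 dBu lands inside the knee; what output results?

10.9625 dBu

x − T + W/2 = 14 − 10 + 5 = 9.
GR = (1 − 1/4) × 9² / 20 = 0.75 × 81 / 20 = 3.0375 dB.
Output = 14 − 3.0375 = 10.9625 dBu.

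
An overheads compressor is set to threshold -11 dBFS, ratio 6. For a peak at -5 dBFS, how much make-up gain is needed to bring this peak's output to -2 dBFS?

Without make-up, output = threshold + overshoot/6 = -11 + 1 = -10 dBFS.
Gap to target: 8 dB.

8 dB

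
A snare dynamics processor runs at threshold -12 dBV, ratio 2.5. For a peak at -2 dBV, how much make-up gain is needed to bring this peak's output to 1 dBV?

9 dB

Without make-up, output = threshold + overshoot/2.5 = -12 + 4 = -8 dBV.
Gap to target: 9 dB.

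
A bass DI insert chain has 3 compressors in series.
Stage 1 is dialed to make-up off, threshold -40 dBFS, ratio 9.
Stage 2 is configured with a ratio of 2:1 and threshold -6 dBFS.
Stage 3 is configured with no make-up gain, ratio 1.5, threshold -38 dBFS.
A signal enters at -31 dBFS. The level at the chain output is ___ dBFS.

Stage 1: 9 dB above -40 dBFS, reduced 9:1 to 1 dB above → -39 dBFS.
Stage 2: -39 dBFS is at or below the -6 dBFS threshold — no compression; output -39 dBFS.
Stage 3: -39 dBFS is at or below the -38 dBFS threshold — no compression; output -39 dBFS.

-39 dBFS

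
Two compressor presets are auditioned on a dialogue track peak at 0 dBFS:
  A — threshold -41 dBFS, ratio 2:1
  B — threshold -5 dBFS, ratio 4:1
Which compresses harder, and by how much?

A, by 16.75 dB

A: GR = 41 − 41/2 = 20.5 dB.
B: GR = 5 − 5/4 = 3.75 dB.
A reduces 16.75 dB more.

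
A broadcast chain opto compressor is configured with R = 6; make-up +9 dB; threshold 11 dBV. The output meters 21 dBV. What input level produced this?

Before make-up, the level was 21 − 9 = 12 dBV.
Post-compression overshoot = 12 − 11 = 1 dB.
Input overshoot = R × output overshoot = 6 dB → input = 11 + 6 = 17 dBV.

17 dBV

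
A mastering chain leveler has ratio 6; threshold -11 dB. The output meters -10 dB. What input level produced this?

The compressed level sits -10 − (-11) = 1 dB over threshold.
Undo the ratio: input overshoot = 1 × 6 = 6 dB, giving input = -5 dB.

-5 dB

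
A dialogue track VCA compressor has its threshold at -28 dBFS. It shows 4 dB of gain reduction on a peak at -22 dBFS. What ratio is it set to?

Input overshoot = -22 − (-28) = 6 dB.
Output overshoot = 6 − 4 = 2 dB.
Ratio = input overshoot / output overshoot = 6 / 2 = 3.

3:1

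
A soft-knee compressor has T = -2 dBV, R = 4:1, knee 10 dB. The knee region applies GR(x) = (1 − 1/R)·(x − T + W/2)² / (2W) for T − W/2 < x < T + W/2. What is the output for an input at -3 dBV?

x − T + W/2 = -3 − (-2) + 5 = 4.
GR = (1 − 1/4) × 4² / 20 = 0.75 × 16 / 20 = 0.6 dB.
Output = -3 − 0.6 = -3.6 dBV.

-3.6 dBV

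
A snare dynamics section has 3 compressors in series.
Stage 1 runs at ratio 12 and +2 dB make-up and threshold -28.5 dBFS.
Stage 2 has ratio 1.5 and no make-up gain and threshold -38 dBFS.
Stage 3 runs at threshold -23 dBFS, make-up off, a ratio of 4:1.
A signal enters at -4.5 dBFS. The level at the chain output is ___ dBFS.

Stage 1: -4.5 dBFS is 24 dB over -28.5 dBFS; at 12:1 that becomes 2 dB over, giving -26.5 dBFS; +2 dB make-up → -24.5 dBFS.
Stage 2: -24.5 dBFS is 13.5 dB over -38 dBFS; at 1.5:1 that becomes 9 dB over, giving -29 dBFS.
Stage 3: -29 dBFS ≤ -23 dBFS, so stage 3 doesn't engage; output -29 dBFS.

-29 dBFS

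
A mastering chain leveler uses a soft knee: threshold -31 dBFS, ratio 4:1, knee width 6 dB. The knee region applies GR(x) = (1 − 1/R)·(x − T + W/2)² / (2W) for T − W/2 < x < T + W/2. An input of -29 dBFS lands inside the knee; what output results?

-30.5625 dBFS

x − T + W/2 = -29 − (-31) + 3 = 5.
GR = (1 − 1/4) × 5² / 12 = 0.75 × 25 / 12 = 1.5625 dB.
Output = -29 − 1.5625 = -30.5625 dBFS.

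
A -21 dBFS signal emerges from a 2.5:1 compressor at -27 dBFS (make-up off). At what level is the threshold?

-31 dBFS

Gain reduction = -21 − (-27) = 6 dB; output overshoot = GR / (R − 1) = 6 / 1.5 = 4 dB.
Threshold = output − output overshoot = -27 − 4 = -31 dBFS.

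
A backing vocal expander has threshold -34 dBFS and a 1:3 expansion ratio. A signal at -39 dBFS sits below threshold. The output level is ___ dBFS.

Undershoot = (-34) − (-39) = 5 dB.
At 1:3, that expands to 15 dB under threshold.
Output = -34 − 15 = -49 dBFS.

-49 dBFS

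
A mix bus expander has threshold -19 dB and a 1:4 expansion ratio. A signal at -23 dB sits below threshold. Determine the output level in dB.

The input is 4 dB below the -19 dB threshold.
A 1:4 expander multiplies undershoot by 4: 4 × 4 = 16 dB below threshold.
Output = -19 − 16 = -35 dB.

-35 dB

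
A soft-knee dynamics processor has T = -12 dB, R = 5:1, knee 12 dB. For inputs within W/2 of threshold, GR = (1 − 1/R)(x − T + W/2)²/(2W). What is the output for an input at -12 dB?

-13.2 dB

x − T + W/2 = -12 − (-12) + 6 = 6.
GR = (1 − 1/5) × 6² / 24 = 0.8 × 36 / 24 = 1.2 dB.
Output = -12 − 1.2 = -13.2 dB.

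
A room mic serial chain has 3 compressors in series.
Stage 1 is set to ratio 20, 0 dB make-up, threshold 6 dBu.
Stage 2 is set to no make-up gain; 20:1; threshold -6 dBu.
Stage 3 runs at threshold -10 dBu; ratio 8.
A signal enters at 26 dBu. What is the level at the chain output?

-9.41875 dBu

Stage 1: 26 dBu is 20 dB over 6 dBu; at 20:1 that becomes 1 dB over, giving 7 dBu.
Stage 2: overshoot 13 dB → 13/20 = 0.65 dB → -5.35 dBu.
Stage 3: 4.65 dB above -10 dBu, reduced 8:1 to 0.58125 dB above → -9.41875 dBu.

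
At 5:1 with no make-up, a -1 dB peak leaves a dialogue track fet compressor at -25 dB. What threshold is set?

Let T be the threshold. Output overshoot = (input overshoot)/R, so -25 − T = (-1 − T)/5.
5·(-25 − T) = -1 − T → 4·T = -125 − (-1) = -124.
T = -124/4 = -31 dB.

-31 dB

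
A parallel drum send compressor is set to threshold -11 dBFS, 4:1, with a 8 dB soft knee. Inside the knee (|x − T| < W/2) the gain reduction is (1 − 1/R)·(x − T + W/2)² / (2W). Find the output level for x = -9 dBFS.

-10.6875 dBFS

x − T + W/2 = -9 − (-11) + 4 = 6.
GR = (1 − 1/4) × 6² / 16 = 0.75 × 36 / 16 = 1.6875 dB.
Output = -9 − 1.6875 = -10.6875 dBFS.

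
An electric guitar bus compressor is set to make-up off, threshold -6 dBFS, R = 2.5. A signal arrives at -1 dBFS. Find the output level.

-4 dBFS

-1 dBFS sits 5 dB over threshold.
At 2.5:1 the overshoot is divided by 2.5, leaving 2 dB above threshold.
Output = -6 + 2 = -4 dBFS.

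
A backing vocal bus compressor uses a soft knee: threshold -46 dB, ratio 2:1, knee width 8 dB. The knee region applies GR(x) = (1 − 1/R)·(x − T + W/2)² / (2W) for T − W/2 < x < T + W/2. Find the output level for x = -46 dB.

x − T + W/2 = -46 − (-46) + 4 = 4.
GR = (1 − 1/2) × 4² / 16 = 0.5 × 16 / 16 = 0.5 dB.
Output = -46 − 0.5 = -46.5 dB.

-46.5 dB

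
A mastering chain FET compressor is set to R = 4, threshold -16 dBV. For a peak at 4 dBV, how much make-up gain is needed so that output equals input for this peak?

15 dB

Without make-up, output = threshold + overshoot/4 = -16 + 5 = -11 dBV.
Gap to target: 15 dB.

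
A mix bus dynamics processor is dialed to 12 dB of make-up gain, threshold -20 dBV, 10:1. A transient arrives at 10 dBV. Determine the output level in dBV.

-5 dBV

10 dBV sits 30 dB over threshold.
The 30 dB excess becomes 3 dB after 10:1 reduction.
That puts the output at -17 dBV; make-up adds 12 dB, giving -5 dBV.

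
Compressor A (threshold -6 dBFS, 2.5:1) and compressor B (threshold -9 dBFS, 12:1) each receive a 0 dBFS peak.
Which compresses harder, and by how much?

B, by 4.65 dB

A: GR = 6 − 6/2.5 = 3.6 dB.
B: GR = 9 − 9/12 = 8.25 dB.
B reduces 4.65 dB more.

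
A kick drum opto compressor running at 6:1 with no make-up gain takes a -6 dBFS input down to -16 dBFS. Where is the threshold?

Gain reduction = -6 − (-16) = 10 dB; output overshoot = GR / (R − 1) = 10 / 5 = 2 dB.
Threshold = output − output overshoot = -16 − 2 = -18 dBFS.

-18 dBFS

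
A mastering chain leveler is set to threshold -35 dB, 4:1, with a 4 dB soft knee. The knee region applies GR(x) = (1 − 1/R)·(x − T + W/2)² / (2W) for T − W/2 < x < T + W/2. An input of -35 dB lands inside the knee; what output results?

x − T + W/2 = -35 − (-35) + 2 = 2.
GR = (1 − 1/4) × 2² / 8 = 0.75 × 4 / 8 = 0.375 dB.
Output = -35 − 0.375 = -35.375 dB.

-35.375 dB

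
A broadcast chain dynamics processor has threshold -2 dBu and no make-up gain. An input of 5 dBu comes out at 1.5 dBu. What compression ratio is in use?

Input overshoot = 5 − (-2) = 7 dB; output overshoot = 1.5 − (-2) = 3.5 dB.
Ratio = 7 / 3.5 = 2.

2:1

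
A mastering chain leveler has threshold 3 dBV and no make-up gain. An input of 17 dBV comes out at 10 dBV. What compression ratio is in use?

Input overshoot = 17 − 3 = 14 dB; output overshoot = 10 − 3 = 7 dB.
Ratio = 14 / 7 = 2.

2:1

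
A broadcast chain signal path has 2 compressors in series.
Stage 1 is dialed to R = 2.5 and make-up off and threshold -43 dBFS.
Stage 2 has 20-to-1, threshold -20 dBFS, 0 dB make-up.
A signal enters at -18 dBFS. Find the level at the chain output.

Stage 1: 25 dB above -43 dBFS, reduced 2.5:1 to 10 dB above → -33 dBFS.
Stage 2: -33 dBFS ≤ -20 dBFS, so stage 2 doesn't engage; output -33 dBFS.

-33 dBFS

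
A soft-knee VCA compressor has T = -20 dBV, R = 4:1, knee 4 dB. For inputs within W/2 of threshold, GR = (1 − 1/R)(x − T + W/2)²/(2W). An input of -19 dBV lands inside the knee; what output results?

x − T + W/2 = -19 − (-20) + 2 = 3.
GR = (1 − 1/4) × 3² / 8 = 0.75 × 9 / 8 = 0.84375 dB.
Output = -19 − 0.84375 = -19.84375 dBV.

-19.84375 dBV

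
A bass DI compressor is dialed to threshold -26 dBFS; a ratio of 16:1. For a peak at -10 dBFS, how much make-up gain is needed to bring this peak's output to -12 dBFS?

Overshoot 16 dB → 16/16 = 1 dB after compression, so the compressed level is -26 + 1 = -25 dBFS.
Make-up = target − compressed = -12 − (-25) = 13 dB.

13 dB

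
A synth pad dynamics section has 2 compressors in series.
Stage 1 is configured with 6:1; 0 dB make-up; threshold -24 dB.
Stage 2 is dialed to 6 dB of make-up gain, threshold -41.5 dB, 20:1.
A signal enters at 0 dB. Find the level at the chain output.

Stage 1: 0 dB is 24 dB over -24 dB; at 6:1 that becomes 4 dB over, giving -20 dB.
Stage 2: overshoot 21.5 dB → 21.5/20 = 1.075 dB → -40.425 dB; +6 dB make-up → -34.425 dB.

-34.425 dB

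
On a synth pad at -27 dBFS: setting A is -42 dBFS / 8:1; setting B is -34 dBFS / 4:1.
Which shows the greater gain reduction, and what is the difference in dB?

A: GR = 15 − 15/8 = 13.125 dB.
B: GR = 7 − 7/4 = 5.25 dB.
A applies 7.875 dB more gain reduction.

A, by 7.875 dB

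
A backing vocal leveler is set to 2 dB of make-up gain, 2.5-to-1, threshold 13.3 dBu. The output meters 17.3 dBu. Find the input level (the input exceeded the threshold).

Stripping the +2 dB make-up gives 15.3 dBu at the gain stage.
The compressed level sits 15.3 − 13.3 = 2 dB over threshold.
Undo the ratio: input overshoot = 2 × 2.5 = 5 dB, giving input = 18.3 dBu.

18.3 dBu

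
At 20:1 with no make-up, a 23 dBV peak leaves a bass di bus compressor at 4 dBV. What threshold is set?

Gain reduction = 23 − 4 = 19 dB; output overshoot = GR / (R − 1) = 19 / 19 = 1 dB.
Threshold = output − output overshoot = 4 − 1 = 3 dBV.

3 dBV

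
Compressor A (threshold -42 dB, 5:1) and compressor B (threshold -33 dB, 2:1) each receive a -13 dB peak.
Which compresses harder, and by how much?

A: 29 dB over, compressed to 5.8 dB over, so 23.2 dB of GR.
B: 20 dB over, compressed to 10 dB over, so 10 dB of GR.
Difference: 13.2 dB in favour of A.

A, by 13.2 dB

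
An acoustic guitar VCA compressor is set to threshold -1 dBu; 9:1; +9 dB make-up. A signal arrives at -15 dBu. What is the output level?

-15 dBu is 14 dB below the -1 dBu threshold, so no gain reduction is applied.
Make-up gain adds 9 dB: -15 + 9 = -6 dBu.

-6 dBu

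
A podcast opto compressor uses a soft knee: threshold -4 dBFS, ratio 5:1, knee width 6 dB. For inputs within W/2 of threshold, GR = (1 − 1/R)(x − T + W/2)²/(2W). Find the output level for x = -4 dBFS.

x − T + W/2 = -4 − (-4) + 3 = 3.
GR = (1 − 1/5) × 3² / 12 = 0.8 × 9 / 12 = 0.6 dB.
Output = -4 − 0.6 = -4.6 dBFS.

-4.6 dBFS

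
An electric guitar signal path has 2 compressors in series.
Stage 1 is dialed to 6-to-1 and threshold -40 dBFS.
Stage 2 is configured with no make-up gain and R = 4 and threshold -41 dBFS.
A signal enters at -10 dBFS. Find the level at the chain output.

Stage 1: 30 dB above -40 dBFS, reduced 6:1 to 5 dB above → -35 dBFS.
Stage 2: -35 dBFS is 6 dB over -41 dBFS; at 4:1 that becomes 1.5 dB over, giving -39.5 dBFS.

-39.5 dBFS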